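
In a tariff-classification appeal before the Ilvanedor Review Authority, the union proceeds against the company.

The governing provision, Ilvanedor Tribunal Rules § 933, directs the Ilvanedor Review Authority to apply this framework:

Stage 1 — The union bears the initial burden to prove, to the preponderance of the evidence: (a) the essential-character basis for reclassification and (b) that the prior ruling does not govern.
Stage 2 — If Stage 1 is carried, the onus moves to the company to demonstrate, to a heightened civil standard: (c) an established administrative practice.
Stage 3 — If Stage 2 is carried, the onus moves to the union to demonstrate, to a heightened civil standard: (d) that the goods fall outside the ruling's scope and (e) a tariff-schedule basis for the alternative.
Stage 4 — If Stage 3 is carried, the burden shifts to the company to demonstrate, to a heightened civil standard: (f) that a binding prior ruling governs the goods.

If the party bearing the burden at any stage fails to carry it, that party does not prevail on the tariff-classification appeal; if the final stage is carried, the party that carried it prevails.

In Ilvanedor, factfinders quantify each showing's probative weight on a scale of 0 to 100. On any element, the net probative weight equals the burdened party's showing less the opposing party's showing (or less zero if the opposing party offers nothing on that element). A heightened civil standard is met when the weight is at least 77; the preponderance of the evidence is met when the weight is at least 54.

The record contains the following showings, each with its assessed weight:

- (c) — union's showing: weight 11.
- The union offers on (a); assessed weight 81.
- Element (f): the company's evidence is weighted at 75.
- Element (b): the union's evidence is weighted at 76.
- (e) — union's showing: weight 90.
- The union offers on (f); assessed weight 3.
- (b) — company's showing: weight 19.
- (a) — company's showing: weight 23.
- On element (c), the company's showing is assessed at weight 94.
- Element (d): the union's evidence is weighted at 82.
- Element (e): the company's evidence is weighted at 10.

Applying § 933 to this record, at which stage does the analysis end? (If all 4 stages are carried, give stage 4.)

Stage 1 (union, the preponderance of the evidence, weight is at least 54): (a) net 81−23=58 ≥ 54 — meets; (b) net 76−19=57 ≥ 54 — meets.
  All elements met. The burden passes to the company.
Stage 2 (company, a heightened civil standard, weight is at least 77): (c) net 94−11=83 ≥ 77 — meets.
  Stage 2 is satisfied; the onus moves to the union.
Stage 3 (union, a heightened civil standard, weight is at least 77): (d) 82 ≥ 77 — meets; (e) net 90−10=80 ≥ 77 — meets.
  The union carries Stage 3; the company now bears the burden.
Stage 4 (company, a heightened civil standard, weight is at least 77): (f) net 75−3=72 < 77 — fails.
  Not every element is met, so the company fails to carry Stage 4.
The analysis ends at Stage 4; the union prevails.

stage 4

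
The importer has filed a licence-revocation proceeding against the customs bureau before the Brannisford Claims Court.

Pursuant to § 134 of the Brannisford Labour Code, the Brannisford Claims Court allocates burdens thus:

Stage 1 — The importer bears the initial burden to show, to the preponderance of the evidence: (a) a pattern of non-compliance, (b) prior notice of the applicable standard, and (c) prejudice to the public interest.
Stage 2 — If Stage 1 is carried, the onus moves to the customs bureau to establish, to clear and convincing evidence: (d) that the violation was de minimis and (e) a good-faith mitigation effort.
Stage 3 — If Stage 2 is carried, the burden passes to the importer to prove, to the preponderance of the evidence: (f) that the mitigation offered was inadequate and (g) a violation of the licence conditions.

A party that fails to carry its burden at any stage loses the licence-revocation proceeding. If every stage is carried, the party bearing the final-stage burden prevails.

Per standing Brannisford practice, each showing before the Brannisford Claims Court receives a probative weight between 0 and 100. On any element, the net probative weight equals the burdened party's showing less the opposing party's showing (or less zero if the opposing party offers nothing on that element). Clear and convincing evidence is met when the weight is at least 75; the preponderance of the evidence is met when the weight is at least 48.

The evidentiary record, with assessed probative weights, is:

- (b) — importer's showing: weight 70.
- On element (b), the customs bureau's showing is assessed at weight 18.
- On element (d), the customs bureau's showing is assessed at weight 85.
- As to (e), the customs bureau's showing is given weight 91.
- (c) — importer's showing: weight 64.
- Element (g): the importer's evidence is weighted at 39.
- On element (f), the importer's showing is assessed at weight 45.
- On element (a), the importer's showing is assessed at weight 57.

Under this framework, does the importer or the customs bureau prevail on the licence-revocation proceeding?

customs bureau

At Stage 1 the importer must meet the preponderance of the evidence (weight is at least 48): on (a) the weight is 57, which does reach 48, so (a) meets the standard; on (b) the weight is 70 less the opposing 18 gives net 52, ≥ 48, so (b) meets the standard; on (c) the weight is 64, which does reach 48, so (c) meets the standard.
  The importer carries Stage 1; the customs bureau now bears the burden.
At Stage 2 the customs bureau must meet clear and convincing evidence (weight is at least 75): on (d) the weight is 85, which does reach 75, so (d) meets the standard; on (e) the weight is 91, ≥ 75, so (e) meets the standard.
  Stage 2 is satisfied; the onus moves to the importer.
At Stage 3 the importer must meet the preponderance of the evidence (weight is at least 48): on (f) the weight is 45, < 48, so (f) does not meet the standard; on (g) the weight is 39, < 48, so (g) does not meet the standard.
  Not every element is met, so the importer fails to carry Stage 3.
The customs bureau prevails.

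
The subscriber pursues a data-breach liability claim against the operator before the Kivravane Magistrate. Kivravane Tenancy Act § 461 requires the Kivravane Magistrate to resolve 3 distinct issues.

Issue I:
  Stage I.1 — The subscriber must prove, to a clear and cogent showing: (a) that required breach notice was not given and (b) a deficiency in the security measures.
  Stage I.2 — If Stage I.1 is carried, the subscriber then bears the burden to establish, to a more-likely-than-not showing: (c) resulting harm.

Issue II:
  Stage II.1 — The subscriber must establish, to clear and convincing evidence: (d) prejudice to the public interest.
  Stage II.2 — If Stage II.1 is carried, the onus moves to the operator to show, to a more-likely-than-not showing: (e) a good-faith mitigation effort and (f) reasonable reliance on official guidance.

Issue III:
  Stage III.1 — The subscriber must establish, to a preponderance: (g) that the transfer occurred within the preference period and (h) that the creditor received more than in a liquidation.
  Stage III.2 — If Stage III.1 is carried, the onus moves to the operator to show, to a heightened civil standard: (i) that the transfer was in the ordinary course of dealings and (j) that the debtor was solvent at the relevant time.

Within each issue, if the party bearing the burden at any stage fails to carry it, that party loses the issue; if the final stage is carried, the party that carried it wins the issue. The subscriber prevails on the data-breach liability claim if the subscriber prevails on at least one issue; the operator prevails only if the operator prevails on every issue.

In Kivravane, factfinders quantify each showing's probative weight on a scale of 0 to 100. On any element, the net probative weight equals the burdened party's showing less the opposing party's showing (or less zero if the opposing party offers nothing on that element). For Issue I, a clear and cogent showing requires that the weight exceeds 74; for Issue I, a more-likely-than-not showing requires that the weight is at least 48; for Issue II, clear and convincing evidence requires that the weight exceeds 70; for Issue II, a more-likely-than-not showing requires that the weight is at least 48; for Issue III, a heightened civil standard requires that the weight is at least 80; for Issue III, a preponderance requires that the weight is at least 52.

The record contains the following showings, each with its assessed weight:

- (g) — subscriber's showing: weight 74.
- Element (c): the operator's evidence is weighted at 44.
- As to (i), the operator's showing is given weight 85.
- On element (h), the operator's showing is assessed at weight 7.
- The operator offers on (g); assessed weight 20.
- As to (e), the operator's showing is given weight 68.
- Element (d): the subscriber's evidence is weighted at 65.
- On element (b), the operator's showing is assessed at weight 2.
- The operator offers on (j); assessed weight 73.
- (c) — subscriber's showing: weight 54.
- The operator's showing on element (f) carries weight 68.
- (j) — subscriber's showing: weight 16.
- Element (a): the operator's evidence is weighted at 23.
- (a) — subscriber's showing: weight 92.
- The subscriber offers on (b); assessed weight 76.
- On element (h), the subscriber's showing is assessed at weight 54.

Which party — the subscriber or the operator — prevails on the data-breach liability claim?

— Issue I —
Stage I.1 — burden on subscriber; standard: a clear and cogent showing (weight exceeds 74).
    (a): 92 − 23 = 69 ≤ 74 [not met]
    (b): 76 − 2 = 74 ≤ 74 [not met]
  Not every element is met, so the subscriber fails to carry Stage I.1.
The operator prevails on this issue.
— Issue II —
At Stage II.1 the subscriber must meet clear and convincing evidence (weight exceeds 70): on (d) the weight is 65, which does not exceed 70, so (d) does not meet the standard.
  The subscriber does not carry Stage II.1.
The analysis ends at Stage II.1; the operator prevails on this issue.
— Issue III —
At Stage III.1 the subscriber must meet a preponderance (weight is at least 52): on (g) the weight is 74 less the opposing 20 gives net 54, which does reach 52, so (g) meets the standard; on (h) the weight is 54 less the opposing 7 gives net 47, < 52, so (h) does not meet the standard.
  Stage III.1 not carried; the subscriber fails its burden.
The analysis ends at Stage III.1; the operator prevails on this issue.
Per-issue: Issue I → operator; Issue II → operator; Issue III → operator. The subscriber must prevail on at least one issue; overall, the operator prevails.

operator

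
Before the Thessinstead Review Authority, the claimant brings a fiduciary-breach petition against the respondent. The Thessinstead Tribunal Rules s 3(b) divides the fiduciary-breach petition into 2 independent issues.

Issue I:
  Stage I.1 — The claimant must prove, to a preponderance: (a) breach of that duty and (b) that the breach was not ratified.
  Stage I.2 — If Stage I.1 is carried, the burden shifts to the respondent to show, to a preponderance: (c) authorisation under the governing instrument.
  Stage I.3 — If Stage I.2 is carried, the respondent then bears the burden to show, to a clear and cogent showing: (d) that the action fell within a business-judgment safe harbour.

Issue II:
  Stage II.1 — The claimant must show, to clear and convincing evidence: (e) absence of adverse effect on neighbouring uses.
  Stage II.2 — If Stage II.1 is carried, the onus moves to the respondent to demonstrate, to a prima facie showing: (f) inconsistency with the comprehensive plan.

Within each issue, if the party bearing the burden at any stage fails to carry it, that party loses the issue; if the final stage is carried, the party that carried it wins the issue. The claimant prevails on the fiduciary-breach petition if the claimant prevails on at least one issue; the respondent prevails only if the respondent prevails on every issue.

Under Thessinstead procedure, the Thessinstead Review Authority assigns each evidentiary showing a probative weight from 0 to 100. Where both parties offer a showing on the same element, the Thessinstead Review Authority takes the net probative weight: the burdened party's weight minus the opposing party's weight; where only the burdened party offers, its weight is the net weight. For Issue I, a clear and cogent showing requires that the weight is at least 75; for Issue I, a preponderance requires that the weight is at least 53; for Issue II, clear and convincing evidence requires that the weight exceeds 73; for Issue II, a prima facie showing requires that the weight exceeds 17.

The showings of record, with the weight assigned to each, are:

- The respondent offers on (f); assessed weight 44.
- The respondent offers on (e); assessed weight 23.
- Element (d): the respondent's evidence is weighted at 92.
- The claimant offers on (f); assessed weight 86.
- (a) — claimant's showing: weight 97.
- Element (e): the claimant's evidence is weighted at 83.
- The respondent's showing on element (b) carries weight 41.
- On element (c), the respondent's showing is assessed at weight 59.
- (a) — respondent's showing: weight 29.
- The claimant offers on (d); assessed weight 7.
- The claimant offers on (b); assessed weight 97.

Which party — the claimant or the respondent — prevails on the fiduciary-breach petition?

respondent

— Issue I —
At Stage I.1 the claimant must meet a preponderance (weight is at least 53): on (a) the weight is 97 less the opposing 29 gives net 68, ≥ 53, so (a) meets the standard; on (b) the weight is 97 less the opposing 41 gives net 56, which does reach 53, so (b) meets the standard.
  Stage I.1 carried; the burden shifts to the respondent.
At Stage I.2 the respondent must meet a preponderance (weight is at least 53): on (c) the weight is 59, which does reach 53, so (c) meets the standard.
  Stage I.2 carried; the burden remains with the respondent.
At Stage I.3 the respondent must meet a clear and cogent showing (weight is at least 75): on (d) the weight is 92 less the opposing 7 gives net 85, which does reach 75, so (d) meets the standard.
  All elements met at the final stage.
Every stage carried; the respondent prevails on this issue.
— Issue II —
At Stage II.1 the claimant must meet clear and convincing evidence (weight exceeds 73): on (e) the weight is 83 less the opposing 23 gives net 60, ≤ 73, so (e) does not meet the standard.
  Stage II.1 not carried; the claimant fails its burden.
So the respondent prevails on this issue.
Per-issue: Issue I → respondent; Issue II → respondent. The claimant must prevail on at least one issue; overall, the respondent prevails.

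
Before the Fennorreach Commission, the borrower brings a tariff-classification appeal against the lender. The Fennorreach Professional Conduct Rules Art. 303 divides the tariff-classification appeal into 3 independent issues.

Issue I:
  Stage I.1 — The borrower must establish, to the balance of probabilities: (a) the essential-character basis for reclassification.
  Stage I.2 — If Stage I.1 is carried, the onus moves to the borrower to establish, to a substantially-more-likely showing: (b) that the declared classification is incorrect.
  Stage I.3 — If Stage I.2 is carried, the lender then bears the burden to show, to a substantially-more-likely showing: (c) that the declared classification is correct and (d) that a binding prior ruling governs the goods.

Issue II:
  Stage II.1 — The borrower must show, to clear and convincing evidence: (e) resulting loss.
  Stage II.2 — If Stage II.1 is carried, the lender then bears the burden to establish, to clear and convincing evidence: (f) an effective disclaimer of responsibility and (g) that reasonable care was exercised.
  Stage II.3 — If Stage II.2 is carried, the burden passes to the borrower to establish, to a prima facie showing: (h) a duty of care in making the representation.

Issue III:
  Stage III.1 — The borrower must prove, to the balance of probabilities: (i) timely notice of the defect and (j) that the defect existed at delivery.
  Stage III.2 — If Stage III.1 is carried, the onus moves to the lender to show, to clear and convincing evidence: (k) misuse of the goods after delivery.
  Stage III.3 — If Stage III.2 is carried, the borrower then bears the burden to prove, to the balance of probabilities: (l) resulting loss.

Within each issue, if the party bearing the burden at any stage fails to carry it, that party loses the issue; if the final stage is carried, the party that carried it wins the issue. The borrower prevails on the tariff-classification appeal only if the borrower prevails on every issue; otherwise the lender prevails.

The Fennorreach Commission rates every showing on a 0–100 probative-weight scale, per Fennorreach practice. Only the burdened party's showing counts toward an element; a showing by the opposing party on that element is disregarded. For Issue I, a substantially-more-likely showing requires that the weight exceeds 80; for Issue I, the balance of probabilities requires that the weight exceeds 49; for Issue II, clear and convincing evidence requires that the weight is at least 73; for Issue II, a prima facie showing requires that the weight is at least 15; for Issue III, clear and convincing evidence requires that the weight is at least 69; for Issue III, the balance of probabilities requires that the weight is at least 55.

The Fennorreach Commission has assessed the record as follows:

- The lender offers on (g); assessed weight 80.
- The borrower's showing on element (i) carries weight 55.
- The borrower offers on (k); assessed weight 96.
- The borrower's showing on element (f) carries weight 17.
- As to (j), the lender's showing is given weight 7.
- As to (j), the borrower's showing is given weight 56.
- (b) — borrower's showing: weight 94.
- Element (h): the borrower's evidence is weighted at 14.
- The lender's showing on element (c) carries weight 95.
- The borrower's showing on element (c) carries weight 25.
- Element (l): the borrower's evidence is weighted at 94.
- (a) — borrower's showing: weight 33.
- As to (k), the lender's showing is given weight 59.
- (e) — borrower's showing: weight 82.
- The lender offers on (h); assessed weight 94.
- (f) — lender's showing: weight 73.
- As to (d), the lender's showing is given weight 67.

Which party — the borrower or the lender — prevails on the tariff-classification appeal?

— Issue I —
Stage I.1 (borrower, the balance of probabilities, weight exceeds 49): (a) 33 ≤ 49 — fails.
  Not every element is met, so the borrower fails to carry Stage I.1.
The analysis ends at Stage I.1; the lender prevails on this issue.
— Issue II —
Stage II.1 — burden on borrower; standard: clear and convincing evidence (weight is at least 73).
    (e): 82 ≥ 73 [met]
  All elements met. The burden passes to the lender.
Stage II.2 — burden on lender; standard: clear and convincing evidence (weight is at least 73).
    (f): 73 (borrower's 17 disregarded) ≥ 73 [met]
    (g): 80 ≥ 73 [met]
  All elements met. The burden passes to the borrower.
Stage II.3 — burden on borrower; standard: a prima facie showing (weight is at least 15).
    (h): 14 (lender's 94 disregarded) < 15 [not met]
  The borrower does not carry Stage II.3.
The lender prevails on this issue.
— Issue III —
At Stage III.1 the borrower must meet the balance of probabilities (weight is at least 55): on (i) the weight is 55, ≥ 55, so (i) meets the standard; on (j) the weight is 56 (the lender's 7 is given no effect), ≥ 55, so (j) meets the standard.
  All elements met. The burden passes to the lender.
At Stage III.2 the lender must meet clear and convincing evidence (weight is at least 69): on (k) the weight is 59 (the borrower's 96 is given no effect), < 69, so (k) does not meet the standard.
  Not every element is met, so the lender fails to carry Stage III.2.
So the borrower prevails on this issue.
Per-issue: Issue I → lender; Issue II → lender; Issue III → borrower. The borrower must prevail on every issue; overall, the lender prevails.

lender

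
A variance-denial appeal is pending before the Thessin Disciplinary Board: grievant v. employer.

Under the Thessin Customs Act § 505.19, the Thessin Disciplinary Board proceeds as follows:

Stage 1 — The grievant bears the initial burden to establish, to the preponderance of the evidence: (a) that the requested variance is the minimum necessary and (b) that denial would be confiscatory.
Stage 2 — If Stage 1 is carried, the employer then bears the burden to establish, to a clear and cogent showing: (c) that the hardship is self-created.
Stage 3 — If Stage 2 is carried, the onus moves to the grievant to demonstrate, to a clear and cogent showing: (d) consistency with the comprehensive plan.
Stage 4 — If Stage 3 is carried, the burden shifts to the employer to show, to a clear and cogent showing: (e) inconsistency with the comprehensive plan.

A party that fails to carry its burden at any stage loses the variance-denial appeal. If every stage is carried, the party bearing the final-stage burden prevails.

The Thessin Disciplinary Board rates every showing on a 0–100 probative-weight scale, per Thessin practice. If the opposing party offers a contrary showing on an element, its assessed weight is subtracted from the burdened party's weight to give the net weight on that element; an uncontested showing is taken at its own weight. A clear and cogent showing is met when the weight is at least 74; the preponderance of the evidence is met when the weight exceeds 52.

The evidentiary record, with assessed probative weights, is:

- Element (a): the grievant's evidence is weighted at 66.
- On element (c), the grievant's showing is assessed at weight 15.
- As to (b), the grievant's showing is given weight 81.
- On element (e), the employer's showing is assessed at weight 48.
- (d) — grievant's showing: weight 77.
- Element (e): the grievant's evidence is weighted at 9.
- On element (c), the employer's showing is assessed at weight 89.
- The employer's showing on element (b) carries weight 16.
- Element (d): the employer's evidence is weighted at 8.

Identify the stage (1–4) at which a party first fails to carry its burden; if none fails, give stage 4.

Stage 1 — burden on grievant; standard: the preponderance of the evidence (weight exceeds 52).
    (a): 66 > 52 [met]
    (b): 81 − 16 = 65 > 52 [met]
  Stage 1 carried; the burden shifts to the employer.
Stage 2 — burden on employer; standard: a clear and cogent showing (weight is at least 74).
    (c): 89 − 15 = 74 ≥ 74 [met]
  Stage 2 carried; the burden shifts to the grievant.
Stage 3 — burden on grievant; standard: a clear and cogent showing (weight is at least 74).
    (d): 77 − 8 = 69 < 74 [not met]
  The grievant does not carry Stage 3.
The analysis ends at Stage 3; the employer prevails.

stage 3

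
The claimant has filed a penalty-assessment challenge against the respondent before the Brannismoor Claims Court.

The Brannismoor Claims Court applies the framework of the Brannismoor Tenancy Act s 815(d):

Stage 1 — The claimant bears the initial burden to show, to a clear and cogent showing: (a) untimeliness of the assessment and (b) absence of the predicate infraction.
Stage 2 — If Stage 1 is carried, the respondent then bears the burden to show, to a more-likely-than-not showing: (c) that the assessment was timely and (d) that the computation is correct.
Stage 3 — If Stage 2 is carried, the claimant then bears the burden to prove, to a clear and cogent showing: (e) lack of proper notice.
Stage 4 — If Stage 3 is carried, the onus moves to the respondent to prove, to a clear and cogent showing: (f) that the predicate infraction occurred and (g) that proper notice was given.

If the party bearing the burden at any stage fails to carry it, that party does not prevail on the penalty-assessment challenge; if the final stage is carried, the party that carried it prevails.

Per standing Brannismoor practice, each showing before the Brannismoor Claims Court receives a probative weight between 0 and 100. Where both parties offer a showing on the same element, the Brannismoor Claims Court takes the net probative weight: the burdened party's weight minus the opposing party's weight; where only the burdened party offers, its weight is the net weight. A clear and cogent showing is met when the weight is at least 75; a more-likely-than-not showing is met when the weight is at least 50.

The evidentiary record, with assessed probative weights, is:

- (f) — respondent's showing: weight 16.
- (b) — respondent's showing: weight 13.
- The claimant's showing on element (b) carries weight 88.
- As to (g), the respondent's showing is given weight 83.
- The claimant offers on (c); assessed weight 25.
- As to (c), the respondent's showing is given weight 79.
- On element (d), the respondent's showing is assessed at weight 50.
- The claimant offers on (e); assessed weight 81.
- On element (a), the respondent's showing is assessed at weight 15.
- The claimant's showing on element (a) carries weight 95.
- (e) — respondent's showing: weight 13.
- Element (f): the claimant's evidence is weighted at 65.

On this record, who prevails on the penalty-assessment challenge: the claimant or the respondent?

At Stage 1 the claimant must meet a clear and cogent showing (weight is at least 75): on (a) the weight is 95 less the opposing 15 gives net 80, which does reach 75, so (a) meets the standard; on (b) the weight is 88 less the opposing 13 gives net 75, ≥ 75, so (b) meets the standard.
  The claimant carries Stage 1; the respondent now bears the burden.
At Stage 2 the respondent must meet a more-likely-than-not showing (weight is at least 50): on (c) the weight is 79 less the opposing 25 gives net 54, which does reach 50, so (c) meets the standard; on (d) the weight is 50, which does reach 50, so (d) meets the standard.
  Stage 2 is satisfied; the onus moves to the claimant.
At Stage 3 the claimant must meet a clear and cogent showing (weight is at least 75): on (e) the weight is 81 less the opposing 13 gives net 68, < 75, so (e) does not meet the standard.
  Stage 3 not carried; the claimant fails its burden.
So the respondent prevails.

respondent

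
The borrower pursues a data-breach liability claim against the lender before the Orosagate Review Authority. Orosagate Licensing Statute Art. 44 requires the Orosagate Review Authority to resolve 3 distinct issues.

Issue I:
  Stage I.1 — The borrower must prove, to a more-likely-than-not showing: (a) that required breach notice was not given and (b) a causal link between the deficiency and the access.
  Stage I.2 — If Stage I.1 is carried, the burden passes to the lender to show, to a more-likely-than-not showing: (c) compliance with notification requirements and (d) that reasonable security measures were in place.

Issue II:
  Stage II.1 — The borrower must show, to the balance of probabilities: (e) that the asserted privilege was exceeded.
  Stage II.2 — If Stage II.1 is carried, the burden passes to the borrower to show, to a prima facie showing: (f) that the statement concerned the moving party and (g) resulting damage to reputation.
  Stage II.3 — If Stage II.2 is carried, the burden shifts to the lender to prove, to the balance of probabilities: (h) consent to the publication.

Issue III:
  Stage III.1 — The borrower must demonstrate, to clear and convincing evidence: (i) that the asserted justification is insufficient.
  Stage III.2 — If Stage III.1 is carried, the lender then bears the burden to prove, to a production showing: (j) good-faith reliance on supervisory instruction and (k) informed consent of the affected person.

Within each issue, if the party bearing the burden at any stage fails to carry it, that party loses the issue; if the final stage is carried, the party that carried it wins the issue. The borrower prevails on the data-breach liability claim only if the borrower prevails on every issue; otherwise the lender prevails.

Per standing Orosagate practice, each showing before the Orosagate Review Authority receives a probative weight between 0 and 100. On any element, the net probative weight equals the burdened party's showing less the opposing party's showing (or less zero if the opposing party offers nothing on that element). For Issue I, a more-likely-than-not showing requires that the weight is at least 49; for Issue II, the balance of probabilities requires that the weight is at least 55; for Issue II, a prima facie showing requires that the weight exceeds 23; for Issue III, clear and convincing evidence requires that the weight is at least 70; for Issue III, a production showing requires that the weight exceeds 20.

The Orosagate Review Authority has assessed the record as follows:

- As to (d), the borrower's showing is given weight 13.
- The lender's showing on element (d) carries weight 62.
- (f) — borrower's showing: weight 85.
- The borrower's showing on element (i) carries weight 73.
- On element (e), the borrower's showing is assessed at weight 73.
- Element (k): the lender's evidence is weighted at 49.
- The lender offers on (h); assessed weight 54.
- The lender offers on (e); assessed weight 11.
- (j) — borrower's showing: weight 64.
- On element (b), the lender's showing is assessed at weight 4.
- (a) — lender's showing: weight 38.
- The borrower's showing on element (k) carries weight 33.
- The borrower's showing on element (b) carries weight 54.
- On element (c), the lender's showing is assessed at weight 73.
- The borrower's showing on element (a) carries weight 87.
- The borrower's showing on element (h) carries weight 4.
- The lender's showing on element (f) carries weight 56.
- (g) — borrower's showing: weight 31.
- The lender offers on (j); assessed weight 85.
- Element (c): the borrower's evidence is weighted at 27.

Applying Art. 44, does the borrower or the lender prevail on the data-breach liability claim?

— Issue I —
Stage I.1 (borrower, a more-likely-than-not showing, weight is at least 49): (a) net 87−38=49 ≥ 49 — meets; (b) net 54−4=50 ≥ 49 — meets.
  Stage I.1 is satisfied; the onus moves to the lender.
Stage I.2 (lender, a more-likely-than-not showing, weight is at least 49): (c) net 73−27=46 < 49 — fails; (d) net 62−13=49 ≥ 49 — meets.
  Stage I.2 not carried; the lender fails its burden.
The analysis ends at Stage I.2; the borrower prevails on this issue.
— Issue II —
At Stage II.1 the borrower must meet the balance of probabilities (weight is at least 55): on (e) the weight is 73 less the opposing 11 gives net 62, which does reach 55, so (e) meets the standard.
  Stage II.1 is satisfied; the borrower continues to bear the burden.
At Stage II.2 the borrower must meet a prima facie showing (weight exceeds 23): on (f) the weight is 85 less the opposing 56 gives net 29, > 23, so (f) meets the standard; on (g) the weight is 31, which does exceed 23, so (g) meets the standard.
  Stage II.2 carried; the burden shifts to the lender.
At Stage II.3 the lender must meet the balance of probabilities (weight is at least 55): on (h) the weight is 54 less the opposing 4 gives net 50, < 55, so (h) does not meet the standard.
  Not every element is met, so the lender fails to carry Stage II.3.
The analysis ends at Stage II.3; the borrower prevails on this issue.
— Issue III —
Stage III.1 (borrower, clear and convincing evidence, weight is at least 70): (i) 73 ≥ 70 — meets.
  Stage III.1 is satisfied; the onus moves to the lender.
Stage III.2 (lender, a production showing, weight exceeds 20): (j) net 85−64=21 > 20 — meets; (k) net 49−33=16 ≤ 20 — fails.
  The lender does not carry Stage III.2.
The borrower prevails on this issue.
Per-issue: Issue I → borrower; Issue II → borrower; Issue III → borrower. The borrower must prevail on every issue; overall, the borrower prevails.

borrower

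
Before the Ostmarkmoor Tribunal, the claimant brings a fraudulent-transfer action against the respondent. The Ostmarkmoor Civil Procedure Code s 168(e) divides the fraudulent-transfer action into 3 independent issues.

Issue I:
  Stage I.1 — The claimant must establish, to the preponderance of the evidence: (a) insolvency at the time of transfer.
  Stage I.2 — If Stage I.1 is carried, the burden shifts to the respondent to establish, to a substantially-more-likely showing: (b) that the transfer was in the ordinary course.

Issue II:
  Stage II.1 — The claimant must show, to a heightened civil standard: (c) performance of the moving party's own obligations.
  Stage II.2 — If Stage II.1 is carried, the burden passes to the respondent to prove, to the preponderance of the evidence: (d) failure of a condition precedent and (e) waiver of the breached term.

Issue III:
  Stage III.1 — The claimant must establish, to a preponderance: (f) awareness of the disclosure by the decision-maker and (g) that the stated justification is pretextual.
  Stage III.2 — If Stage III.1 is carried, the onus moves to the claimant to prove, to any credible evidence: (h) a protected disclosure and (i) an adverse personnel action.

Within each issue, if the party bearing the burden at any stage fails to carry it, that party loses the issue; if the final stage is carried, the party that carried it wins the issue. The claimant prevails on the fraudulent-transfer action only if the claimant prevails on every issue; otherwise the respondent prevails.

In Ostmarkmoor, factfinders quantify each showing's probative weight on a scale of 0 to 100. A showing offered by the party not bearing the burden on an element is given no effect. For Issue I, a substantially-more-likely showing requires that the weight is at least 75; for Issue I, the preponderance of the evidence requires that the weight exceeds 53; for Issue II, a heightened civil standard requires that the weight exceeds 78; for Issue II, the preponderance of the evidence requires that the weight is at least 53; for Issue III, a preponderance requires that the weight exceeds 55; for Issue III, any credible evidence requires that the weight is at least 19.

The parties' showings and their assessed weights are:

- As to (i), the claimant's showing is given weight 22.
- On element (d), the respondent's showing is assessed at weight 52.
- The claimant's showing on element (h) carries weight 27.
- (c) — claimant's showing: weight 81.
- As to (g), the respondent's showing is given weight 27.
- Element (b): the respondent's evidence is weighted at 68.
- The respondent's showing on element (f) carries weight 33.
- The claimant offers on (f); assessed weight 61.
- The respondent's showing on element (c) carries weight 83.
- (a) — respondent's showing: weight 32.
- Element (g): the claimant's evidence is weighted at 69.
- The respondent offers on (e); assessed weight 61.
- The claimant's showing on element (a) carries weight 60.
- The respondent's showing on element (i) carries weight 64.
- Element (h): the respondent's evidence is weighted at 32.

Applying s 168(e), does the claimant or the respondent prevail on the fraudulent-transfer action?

claimant

— Issue I —
At Stage I.1 the claimant must meet the preponderance of the evidence (weight exceeds 53): on (a) the weight is 60 (the respondent's 32 is given no effect), which does exceed 53, so (a) meets the standard.
  Stage I.1 is satisfied; the onus moves to the respondent.
At Stage I.2 the respondent must meet a substantially-more-likely showing (weight is at least 75): on (b) the weight is 68, < 75, so (b) does not meet the standard.
  Not every element is met, so the respondent fails to carry Stage I.2.
So the claimant prevails on this issue.
— Issue II —
Stage II.1 (claimant, a heightened civil standard, weight exceeds 78): (c) 81 (respondent's 83 disregarded) > 78 — meets.
  The claimant carries Stage II.1; the respondent now bears the burden.
Stage II.2 (respondent, the preponderance of the evidence, weight is at least 53): (d) 52 < 53 — fails; (e) 61 ≥ 53 — meets.
  Stage II.2 not carried; the respondent fails its burden.
So the claimant prevails on this issue.
— Issue III —
Stage III.1 — burden on claimant; standard: a preponderance (weight exceeds 55).
    (f): 61 (respondent's 33 disregarded) > 55 [met]
    (g): 69 (respondent's 27 disregarded) > 55 [met]
  All elements met. The claimant retains the burden for Stage III.2.
Stage III.2 — burden on claimant; standard: any credible evidence (weight is at least 19).
    (h): 27 (respondent's 32 disregarded) ≥ 19 [met]
    (i): 22 (respondent's 64 disregarded) ≥ 19 [met]
  All elements met at the final stage.
Every stage carried; the claimant prevails on this issue.
Per-issue: Issue I → claimant; Issue II → claimant; Issue III → claimant. The claimant must prevail on every issue; overall, the claimant prevails.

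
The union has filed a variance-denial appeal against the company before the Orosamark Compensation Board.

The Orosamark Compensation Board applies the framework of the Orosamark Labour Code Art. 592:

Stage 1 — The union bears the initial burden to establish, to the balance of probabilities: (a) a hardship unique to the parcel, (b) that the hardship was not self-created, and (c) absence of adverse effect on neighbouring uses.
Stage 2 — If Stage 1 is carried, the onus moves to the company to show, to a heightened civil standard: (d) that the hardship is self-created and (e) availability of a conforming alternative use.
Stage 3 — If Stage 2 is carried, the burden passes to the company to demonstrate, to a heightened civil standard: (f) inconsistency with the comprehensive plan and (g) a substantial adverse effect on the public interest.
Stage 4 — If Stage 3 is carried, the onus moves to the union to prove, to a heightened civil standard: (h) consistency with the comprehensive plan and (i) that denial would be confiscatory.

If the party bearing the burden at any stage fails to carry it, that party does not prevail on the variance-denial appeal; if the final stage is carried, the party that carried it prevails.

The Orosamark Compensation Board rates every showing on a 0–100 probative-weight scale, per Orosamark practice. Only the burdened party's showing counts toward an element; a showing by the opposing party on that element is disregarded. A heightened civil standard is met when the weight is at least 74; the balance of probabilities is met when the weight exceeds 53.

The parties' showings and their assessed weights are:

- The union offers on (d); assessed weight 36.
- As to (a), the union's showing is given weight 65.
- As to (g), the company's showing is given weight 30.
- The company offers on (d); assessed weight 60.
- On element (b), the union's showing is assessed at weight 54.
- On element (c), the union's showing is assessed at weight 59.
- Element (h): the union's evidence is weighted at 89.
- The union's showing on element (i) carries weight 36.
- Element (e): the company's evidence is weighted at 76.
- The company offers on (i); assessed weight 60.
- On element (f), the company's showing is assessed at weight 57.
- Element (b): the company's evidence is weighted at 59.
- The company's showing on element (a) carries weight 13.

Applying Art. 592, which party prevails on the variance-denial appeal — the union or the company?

Stage 1 (union, the balance of probabilities, weight exceeds 53): (a) 65 (company's 13 disregarded) > 53 — meets; (b) 54 (company's 59 disregarded) > 53 — meets; (c) 59 > 53 — meets.
  Stage 1 carried; the burden shifts to the company.
Stage 2 (company, a heightened civil standard, weight is at least 74): (d) 60 (union's 36 disregarded) < 74 — fails; (e) 76 ≥ 74 — meets.
  Not every element is met, so the company fails to carry Stage 2.
The union prevails.

union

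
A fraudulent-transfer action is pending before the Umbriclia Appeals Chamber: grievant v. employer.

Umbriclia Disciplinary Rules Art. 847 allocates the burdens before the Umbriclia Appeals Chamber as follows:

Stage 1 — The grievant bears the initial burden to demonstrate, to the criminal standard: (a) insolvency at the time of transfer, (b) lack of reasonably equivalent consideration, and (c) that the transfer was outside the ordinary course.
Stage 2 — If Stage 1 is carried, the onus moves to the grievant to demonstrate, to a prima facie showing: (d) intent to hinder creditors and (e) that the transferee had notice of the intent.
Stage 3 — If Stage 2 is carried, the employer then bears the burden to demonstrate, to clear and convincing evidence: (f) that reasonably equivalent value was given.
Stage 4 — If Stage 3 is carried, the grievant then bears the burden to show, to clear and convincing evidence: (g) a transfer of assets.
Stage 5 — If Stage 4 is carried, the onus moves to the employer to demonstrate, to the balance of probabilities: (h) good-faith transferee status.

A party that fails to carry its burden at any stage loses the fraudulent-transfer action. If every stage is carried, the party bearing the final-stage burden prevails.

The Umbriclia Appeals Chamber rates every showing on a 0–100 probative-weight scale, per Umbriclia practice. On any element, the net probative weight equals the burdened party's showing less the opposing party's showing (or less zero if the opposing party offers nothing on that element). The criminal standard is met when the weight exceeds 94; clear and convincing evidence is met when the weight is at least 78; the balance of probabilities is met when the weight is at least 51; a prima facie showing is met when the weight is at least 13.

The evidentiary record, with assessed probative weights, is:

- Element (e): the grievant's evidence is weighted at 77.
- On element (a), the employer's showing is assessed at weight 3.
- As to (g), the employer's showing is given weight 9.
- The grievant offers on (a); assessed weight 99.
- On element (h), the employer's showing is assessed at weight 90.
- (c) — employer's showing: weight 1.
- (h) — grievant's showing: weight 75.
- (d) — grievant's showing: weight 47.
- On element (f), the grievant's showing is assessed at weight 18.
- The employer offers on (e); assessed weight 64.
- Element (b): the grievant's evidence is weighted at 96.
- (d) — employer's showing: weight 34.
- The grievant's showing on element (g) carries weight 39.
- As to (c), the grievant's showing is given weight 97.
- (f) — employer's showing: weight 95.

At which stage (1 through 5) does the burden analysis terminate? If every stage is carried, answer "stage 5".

Stage 1 (grievant, the criminal standard, weight exceeds 94): (a) net 99−3=96 > 94 — meets; (b) 96 > 94 — meets; (c) net 97−1=96 > 94 — meets.
  All elements met. The grievant retains the burden for Stage 2.
Stage 2 (grievant, a prima facie showing, weight is at least 13): (d) net 47−34=13 ≥ 13 — meets; (e) net 77−64=13 ≥ 13 — meets.
  Stage 2 carried; the burden shifts to the employer.
Stage 3 (employer, clear and convincing evidence, weight is at least 78): (f) net 95−18=77 < 78 — fails.
  The employer does not carry Stage 3.
The analysis ends at Stage 3; the grievant prevails.

stage 3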